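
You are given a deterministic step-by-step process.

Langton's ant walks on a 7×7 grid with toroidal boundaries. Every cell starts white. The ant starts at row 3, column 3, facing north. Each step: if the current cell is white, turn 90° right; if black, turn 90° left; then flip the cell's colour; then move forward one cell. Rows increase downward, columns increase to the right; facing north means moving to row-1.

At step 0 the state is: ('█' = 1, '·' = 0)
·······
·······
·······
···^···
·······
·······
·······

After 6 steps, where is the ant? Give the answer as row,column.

2,2

t=0: ·······
·······
·······
···^···
·······
·······
·······
t=1: ·······
·······
·······
···█>··
·······
·······
·······
t=2: ·······
·······
·······
···██··
····v··
·······
·······
t=3: ·······
·······
·······
···██··
···<█··
·······
·······
t=4: ·······
·······
·······
···^█··
···██··
·······
·······
t=5: ·······
·······
·······
··<·█··
···██··
·······
·······
t=6: ·······
·······
··^····
··█·█··
···██··
·······
·······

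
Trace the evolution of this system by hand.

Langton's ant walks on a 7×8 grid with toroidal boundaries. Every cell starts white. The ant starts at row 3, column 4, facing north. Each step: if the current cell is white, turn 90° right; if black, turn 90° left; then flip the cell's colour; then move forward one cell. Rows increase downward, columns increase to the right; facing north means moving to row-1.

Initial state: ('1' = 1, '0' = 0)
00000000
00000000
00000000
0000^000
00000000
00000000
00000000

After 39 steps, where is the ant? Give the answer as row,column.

t=0: 00000000
00000000
00000000
0000^000
00000000
00000000
00000000
t=1: 00000000
00000000
00000000
00001>00
00000000
00000000
00000000
t=2: 00000000
00000000
00000000
00001100
00000v00
00000000
00000000
t=3: 00000000
00000000
00000000
00001100
0000<100
00000000
00000000
t=4: 00000000
00000000
00000000
0000^100
00001100
00000000
00000000
t=5: 00000000
00000000
00000000
000<0100
00001100
00000000
00000000
t=6: 00000000
00000000
000^0000
00010100
00001100
00000000
00000000
t=7: 00000000
00000000
0001>000
00010100
00001100
00000000
00000000
t=8: 00000000
00000000
00011000
0001v100
00001100
00000000
00000000
t=9: 00000000
00000000
00011000
000<1100
00001100
00000000
00000000
t=10: 00000000
00000000
00011000
00001100
000v1100
00000000
00000000
t=11: 00000000
00000000
00011000
00001100
00<11100
00000000
00000000
t=12: 00000000
00000000
00011000
00^01100
00111100
00000000
00000000
t=13: 00000000
00000000
00011000
001>1100
00111100
00000000
00000000
t=14: 00000000
00000000
00011000
00111100
001v1100
00000000
00000000
t=15: 00000000
00000000
00011000
00111100
0010>100
00000000
00000000
t=16: 00000000
00000000
00011000
0011^100
00100100
00000000
00000000
t=17: 00000000
00000000
00011000
001<0100
00100100
00000000
00000000
t=18: 00000000
00000000
00011000
00100100
001v0100
00000000
00000000
t=19: 00000000
00000000
00011000
00100100
00<10100
00000000
00000000
t=20: 00000000
00000000
00011000
00100100
00010100
00v00000
00000000
t=21: 00000000
00000000
00011000
00100100
00010100
0<100000
00000000
t=22: 00000000
00000000
00011000
00100100
0^010100
01100000
00000000
t=23: 00000000
00000000
00011000
00100100
01>10100
01100000
00000000
t=24: 00000000
00000000
00011000
00100100
01110100
01v00000
00000000
t=25: 00000000
00000000
00011000
00100100
01110100
010>0000
00000000
t=26: 00000000
00000000
00011000
00100100
01110100
01010000
000v0000
t=27: 00000000
00000000
00011000
00100100
01110100
01010000
00<10000
t=28: 00000000
00000000
00011000
00100100
01110100
01^10000
00110000
t=29: 00000000
00000000
00011000
00100100
01110100
011>0000
00110000
t=30: 00000000
00000000
00011000
00100100
011^0100
01100000
00110000
t=31: 00000000
00000000
00011000
00100100
01<00100
01100000
00110000
t=32: 00000000
00000000
00011000
00100100
01000100
01v00000
00110000
t=33: 00000000
00000000
00011000
00100100
01000100
010>0000
00110000
t=34: 00000000
00000000
00011000
00100100
01000100
01010000
001v0000
t=35: 00000000
00000000
00011000
00100100
01000100
01010000
0010>000
t=36: 0000v000
00000000
00011000
00100100
01000100
01010000
00101000
t=37: 000<1000
00000000
00011000
00100100
01000100
01010000
00101000
t=38: 00011000
00000000
00011000
00100100
01000100
01010000
001^1000
t=39: 00011000
00000000
00011000
00100100
01000100
01010000
0011>000

6,4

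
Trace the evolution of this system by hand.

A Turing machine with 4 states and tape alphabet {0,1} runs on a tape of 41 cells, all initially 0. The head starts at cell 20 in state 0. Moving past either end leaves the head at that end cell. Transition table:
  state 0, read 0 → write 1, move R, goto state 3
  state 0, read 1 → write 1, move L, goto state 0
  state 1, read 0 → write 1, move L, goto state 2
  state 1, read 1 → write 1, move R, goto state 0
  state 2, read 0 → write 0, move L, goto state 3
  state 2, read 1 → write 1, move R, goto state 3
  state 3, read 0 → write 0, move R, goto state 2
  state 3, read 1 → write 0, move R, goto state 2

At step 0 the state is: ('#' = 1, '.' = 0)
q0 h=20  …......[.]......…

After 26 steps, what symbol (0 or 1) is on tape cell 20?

0) q0 h=20  …......[.]......…
1) q3 h=21  ….....#[.]......…
2) q2 h=22  …....#.[.]......…
3) q3 h=21  ….....#[.]......…
4) q2 h=22  …....#.[.]......…
5) q3 h=21  ….....#[.]......…
6) q2 h=22  …....#.[.]......…
7) q3 h=21  ….....#[.]......…
8) q2 h=22  …....#.[.]......…
9) q3 h=21  ….....#[.]......…
10) q2 h=22  …....#.[.]......…
11) q3 h=21  ….....#[.]......…
12) q2 h=22  …....#.[.]......…
13) q3 h=21  ….....#[.]......…
14) q2 h=22  …....#.[.]......…
15) q3 h=21  ….....#[.]......…
16) q2 h=22  …....#.[.]......…
17) q3 h=21  ….....#[.]......…
18) q2 h=22  …....#.[.]......…
19) q3 h=21  ….....#[.]......…
20) q2 h=22  …....#.[.]......…
21) q3 h=21  ….....#[.]......…
22) q2 h=22  …....#.[.]......…
23) q3 h=21  ….....#[.]......…
24) q2 h=22  …....#.[.]......…
25) q3 h=21  ….....#[.]......…
26) q2 h=22  …....#.[.]......…

1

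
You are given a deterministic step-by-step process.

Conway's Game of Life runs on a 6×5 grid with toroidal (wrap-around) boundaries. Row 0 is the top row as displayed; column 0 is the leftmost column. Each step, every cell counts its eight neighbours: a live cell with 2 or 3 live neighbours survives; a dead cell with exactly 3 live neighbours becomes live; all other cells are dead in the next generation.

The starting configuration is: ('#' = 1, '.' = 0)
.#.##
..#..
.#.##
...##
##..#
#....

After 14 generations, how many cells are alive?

[0] .#.##
..#..
.#.##
...##
##..#
#....
[1] #####
.#...
#...#
.#...
.#.#.
..##.
[2] #...#
.....
##...
.##.#
.#.#.
.....
[3] .....
.#..#
###..
...##
##.#.
#...#
[4] ....#
.##..
.##..
...#.
.###.
##..#
[5] ..###
####.
.#.#.
...#.
.#.#.
.#..#
[6] .....
#....
##.#.
...##
#..##
.#..#
[7] #....
##..#
####.
.#...
..#..
...##
[8] .#.#.
...#.
...#.
#..#.
..##.
...##
[9] ...#.
...##
..##.
...#.
..#..
....#
[10] ...#.
....#
..#..
...#.
...#.
...#.
[11] ...##
...#.
...#.
..##.
..###
..###
[12] .....
..##.
...##
.....
.#...
#....
[13] .....
..###
..###
.....
.....
.....
[14] ...#.
..#.#
..#.#
...#.
.....
.....

6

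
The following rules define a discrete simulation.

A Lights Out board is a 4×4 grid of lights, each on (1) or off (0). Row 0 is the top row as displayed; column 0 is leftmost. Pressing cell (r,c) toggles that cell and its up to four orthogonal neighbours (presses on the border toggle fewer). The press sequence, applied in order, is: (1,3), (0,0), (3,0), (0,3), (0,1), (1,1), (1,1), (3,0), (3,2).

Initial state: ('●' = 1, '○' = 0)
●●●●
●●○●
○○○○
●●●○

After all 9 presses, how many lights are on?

10

step 0: ●●●●
●●○●
○○○○
●●●○
step 1: ●●●○
●●●○
○○○●
●●●○
step 2: ○○●○
○●●○
○○○●
●●●○
step 3: ○○●○
○●●○
●○○●
○○●○
step 4: ○○○●
○●●●
●○○●
○○●○
step 5: ●●●●
○○●●
●○○●
○○●○
step 6: ●○●●
●●○●
●●○●
○○●○
step 7: ●●●●
○○●●
●○○●
○○●○
step 8: ●●●●
○○●●
○○○●
●●●○
step 9: ●●●●
○○●●
○○●●
●○○●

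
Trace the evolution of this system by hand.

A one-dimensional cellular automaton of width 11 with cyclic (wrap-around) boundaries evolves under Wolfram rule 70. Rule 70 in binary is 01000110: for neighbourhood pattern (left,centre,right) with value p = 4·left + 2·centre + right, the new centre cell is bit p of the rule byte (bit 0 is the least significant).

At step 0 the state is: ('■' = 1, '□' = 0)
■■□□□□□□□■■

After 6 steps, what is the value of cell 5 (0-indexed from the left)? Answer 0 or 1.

0) ■■□□□□□□□■■
1) □■□□□□□□■□□
2) ■■□□□□□■■□□
3) □■□□□□■□■□■
4) □■□□□■■□■□■
5) □■□□■□■□■□■
6) □■□■■□■□■□■

0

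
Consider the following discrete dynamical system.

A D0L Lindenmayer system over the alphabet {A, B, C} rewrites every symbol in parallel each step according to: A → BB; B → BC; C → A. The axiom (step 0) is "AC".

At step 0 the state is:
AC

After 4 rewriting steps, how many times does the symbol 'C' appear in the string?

4

0) AC
1) BBA
2) BCBCBB
3) BCABCABCBC
4) BCABBBCABBBCABCA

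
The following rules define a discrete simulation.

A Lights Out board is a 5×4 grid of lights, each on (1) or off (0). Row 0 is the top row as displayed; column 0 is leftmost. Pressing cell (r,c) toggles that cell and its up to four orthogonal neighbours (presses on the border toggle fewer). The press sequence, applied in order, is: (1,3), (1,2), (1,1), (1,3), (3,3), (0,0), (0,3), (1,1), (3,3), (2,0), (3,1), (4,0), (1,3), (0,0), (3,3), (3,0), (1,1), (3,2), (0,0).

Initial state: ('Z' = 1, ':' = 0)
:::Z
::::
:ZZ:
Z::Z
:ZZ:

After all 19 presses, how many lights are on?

12

t=0: :::Z
::::
:ZZ:
Z::Z
:ZZ:
t=1: ::::
::ZZ
:ZZZ
Z::Z
:ZZ:
t=2: ::Z:
:Z::
:Z:Z
Z::Z
:ZZ:
t=3: :ZZ:
Z:Z:
:::Z
Z::Z
:ZZ:
t=4: :ZZZ
Z::Z
::::
Z::Z
:ZZ:
t=5: :ZZZ
Z::Z
:::Z
Z:Z:
:ZZZ
t=6: Z:ZZ
:::Z
:::Z
Z:Z:
:ZZZ
t=7: Z:::
::::
:::Z
Z:Z:
:ZZZ
t=8: ZZ::
ZZZ:
:Z:Z
Z:Z:
:ZZZ
t=9: ZZ::
ZZZ:
:Z::
Z::Z
:ZZ:
t=10: ZZ::
:ZZ:
Z:::
:::Z
:ZZ:
t=11: ZZ::
:ZZ:
ZZ::
ZZZZ
::Z:
t=12: ZZ::
:ZZ:
ZZ::
:ZZZ
ZZZ:
t=13: ZZ:Z
:Z:Z
ZZ:Z
:ZZZ
ZZZ:
t=14: :::Z
ZZ:Z
ZZ:Z
:ZZZ
ZZZ:
t=15: :::Z
ZZ:Z
ZZ::
:Z::
ZZZZ
t=16: :::Z
ZZ:Z
:Z::
Z:::
:ZZZ
t=17: :Z:Z
::ZZ
::::
Z:::
:ZZZ
t=18: :Z:Z
::ZZ
::Z:
ZZZZ
:Z:Z
t=19: Z::Z
Z:ZZ
::Z:
ZZZZ
:Z:Z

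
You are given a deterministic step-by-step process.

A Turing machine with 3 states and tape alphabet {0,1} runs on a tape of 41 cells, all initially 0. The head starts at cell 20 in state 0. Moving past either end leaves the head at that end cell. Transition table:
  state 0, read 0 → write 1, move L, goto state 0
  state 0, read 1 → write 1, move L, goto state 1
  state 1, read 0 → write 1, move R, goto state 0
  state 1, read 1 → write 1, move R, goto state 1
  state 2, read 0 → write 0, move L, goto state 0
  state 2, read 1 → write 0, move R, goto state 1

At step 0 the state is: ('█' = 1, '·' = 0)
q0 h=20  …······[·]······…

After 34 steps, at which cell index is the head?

k=0  q0 h=20  …······[·]······…
k=1  q0 h=19  …······[·]█·····…
k=2  q0 h=18  …······[·]██····…
k=3  q0 h=17  …······[·]███···…
k=4  q0 h=16  …······[·]████··…
k=5  q0 h=15  …······[·]█████·…
k=6  q0 h=14  …······[·]██████…
k=7  q0 h=13  …······[·]██████…
k=8  q0 h=12  …······[·]██████…
k=9  q0 h=11  …······[·]██████…
k=10  q0 h=10  …······[·]██████…
k=11  q0 h= 9  …······[·]██████…
k=12  q0 h= 8  …······[·]██████…
k=13  q0 h= 7  …······[·]██████…
k=14  q0 h= 6  |······[·]██████…
k=15  q0 h= 5  |·····[·]██████…
k=16  q0 h= 4  |····[·]██████…
k=17  q0 h= 3  |···[·]██████…
k=18  q0 h= 2  |··[·]██████…
k=19  q0 h= 1  |·[·]██████…
k=20  q0 h= 0  |[·]██████…
k=21  q0 h= 0  |[█]██████…
k=22  q1 h= 0  |[█]██████…
k=23  q1 h= 1  |█[█]██████…
k=24  q1 h= 2  |██[█]██████…
k=25  q1 h= 3  |███[█]██████…
k=26  q1 h= 4  |████[█]██████…
k=27  q1 h= 5  |█████[█]██████…
k=28  q1 h= 6  |██████[█]██████…
k=29  q1 h= 7  …██████[█]██████…
k=30  q1 h= 8  …██████[█]██████…
k=31  q1 h= 9  …██████[█]██████…
k=32  q1 h=10  …██████[█]██████…
k=33  q1 h=11  …██████[█]██████…
k=34  q1 h=12  …██████[█]██████…

12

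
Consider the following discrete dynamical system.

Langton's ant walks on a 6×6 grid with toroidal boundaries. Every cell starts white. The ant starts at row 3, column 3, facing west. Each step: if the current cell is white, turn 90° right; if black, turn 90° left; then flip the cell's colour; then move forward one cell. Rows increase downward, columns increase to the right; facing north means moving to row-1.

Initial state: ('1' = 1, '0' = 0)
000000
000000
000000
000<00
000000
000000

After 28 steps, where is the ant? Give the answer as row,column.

5,5

k=0  000000
000000
000000
000<00
000000
000000
k=1  000000
000000
000^00
000100
000000
000000
k=2  000000
000000
0001>0
000100
000000
000000
k=3  000000
000000
000110
0001v0
000000
000000
k=4  000000
000000
000110
000<10
000000
000000
k=5  000000
000000
000110
000010
000v00
000000
k=6  000000
000000
000110
000010
00<100
000000
k=7  000000
000000
000110
00^010
001100
000000
k=8  000000
000000
000110
001>10
001100
000000
k=9  000000
000000
000110
001110
001v00
000000
k=10  000000
000000
000110
001110
0010>0
000000
k=11  000000
000000
000110
001110
001010
0000v0
k=12  000000
000000
000110
001110
001010
000<10
k=13  000000
000000
000110
001110
001^10
000110
k=14  000000
000000
000110
001110
0011>0
000110
k=15  000000
000000
000110
0011^0
001100
000110
k=16  000000
000000
000110
001<00
001100
000110
k=17  000000
000000
000110
001000
001v00
000110
k=18  000000
000000
000110
001000
0010>0
000110
k=19  000000
000000
000110
001000
001010
0001v0
k=20  000000
000000
000110
001000
001010
00010>
k=21  00000v
000000
000110
001000
001010
000101
k=22  0000<1
000000
000110
001000
001010
000101
k=23  000011
000000
000110
001000
001010
0001^1
k=24  000011
000000
000110
001000
001010
00011>
k=25  000011
000000
000110
001000
00101^
000110
k=26  000011
000000
000110
001000
>01011
000110
k=27  000011
000000
000110
001000
101011
v00110
k=28  000011
000000
000110
001000
101011
10011<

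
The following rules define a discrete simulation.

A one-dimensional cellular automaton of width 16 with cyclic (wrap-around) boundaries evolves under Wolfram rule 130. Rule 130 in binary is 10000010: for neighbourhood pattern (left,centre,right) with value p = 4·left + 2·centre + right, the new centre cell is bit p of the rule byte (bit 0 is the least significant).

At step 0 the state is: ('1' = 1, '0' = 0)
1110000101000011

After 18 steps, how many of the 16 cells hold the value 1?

k=0  1110000101000011
k=1  1100001000000101
k=2  1000010000001000
k=3  0000100000010001
k=4  0001000000100010
k=5  0010000001000100
k=6  0100000010001000
k=7  1000000100010000
k=8  0000001000100001
k=9  0000010001000010
k=10  0000100010000100
k=11  0001000100001000
k=12  0010001000010000
k=13  0100010000100000
k=14  1000100001000000
k=15  0001000010000001
k=16  0010000100000010
k=17  0100001000000100
k=18  1000010000001000

3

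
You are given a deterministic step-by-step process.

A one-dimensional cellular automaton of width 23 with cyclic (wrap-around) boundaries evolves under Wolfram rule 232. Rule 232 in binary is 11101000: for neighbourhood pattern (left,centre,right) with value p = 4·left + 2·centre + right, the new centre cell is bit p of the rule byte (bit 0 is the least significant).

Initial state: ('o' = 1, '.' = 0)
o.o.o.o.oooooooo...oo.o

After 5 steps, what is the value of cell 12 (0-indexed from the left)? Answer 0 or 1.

k=0  o.o.o.o.oooooooo...oo.o
k=1  oo.o.o.ooooooooo...oooo
k=2  ooo.o.oooooooooo...oooo
k=3  oooo.ooooooooooo...oooo
k=4  oooooooooooooooo...oooo
k=5  oooooooooooooooo...oooo

1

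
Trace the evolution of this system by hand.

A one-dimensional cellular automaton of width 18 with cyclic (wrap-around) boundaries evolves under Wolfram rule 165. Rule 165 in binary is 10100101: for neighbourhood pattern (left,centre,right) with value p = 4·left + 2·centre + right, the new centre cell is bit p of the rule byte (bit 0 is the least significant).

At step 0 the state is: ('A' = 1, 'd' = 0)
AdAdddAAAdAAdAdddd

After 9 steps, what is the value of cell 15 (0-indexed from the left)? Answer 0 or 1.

0

k=0  AdAdddAAAdAAdAdddd
k=1  AAAdAddAdAddAAdAAd
k=2  dAdAAddAAAddddAddA
k=3  AAAdddddAddAAdAddA
k=4  AAddAAAdAddddAAddd
k=5  dddddAdAAdAAddddAd
k=6  AAAAdAAddAdddAAdAd
k=7  dAAdAddddAdAdddAAA
k=8  AddAAdAAdAAAdAddAd
k=9  AddddAddAdAdAAddAA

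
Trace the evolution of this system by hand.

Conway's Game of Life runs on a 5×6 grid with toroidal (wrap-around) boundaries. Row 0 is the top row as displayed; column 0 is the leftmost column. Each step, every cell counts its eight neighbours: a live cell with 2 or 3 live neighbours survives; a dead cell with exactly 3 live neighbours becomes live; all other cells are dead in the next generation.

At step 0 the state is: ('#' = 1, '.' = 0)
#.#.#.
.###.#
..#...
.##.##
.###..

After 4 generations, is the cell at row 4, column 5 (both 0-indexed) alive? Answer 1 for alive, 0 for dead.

gen 0: #.#.#.
.###.#
..#...
.##.##
.###..
gen 1: #...##
#...##
.....#
#...#.
......
gen 2: #...#.
......
......
.....#
#...#.
gen 3: ......
......
......
.....#
#...#.
gen 4: ......
......
......
.....#
.....#

1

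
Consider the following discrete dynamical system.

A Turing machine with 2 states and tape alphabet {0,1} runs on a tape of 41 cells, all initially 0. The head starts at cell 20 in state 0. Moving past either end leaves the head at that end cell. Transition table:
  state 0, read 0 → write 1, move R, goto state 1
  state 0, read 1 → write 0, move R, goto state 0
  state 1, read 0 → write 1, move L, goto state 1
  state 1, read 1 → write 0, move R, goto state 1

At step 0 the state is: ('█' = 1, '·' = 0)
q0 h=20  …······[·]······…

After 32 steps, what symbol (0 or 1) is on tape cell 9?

1

t=0: q0 h=20  …······[·]······…
t=1: q1 h=21  …·····█[·]······…
t=2: q1 h=20  …······[█]█·····…
t=3: q1 h=21  …······[█]······…
t=4: q1 h=22  …······[·]······…
t=5: q1 h=21  …······[·]█·····…
t=6: q1 h=20  …······[·]██····…
t=7: q1 h=19  …······[·]███···…
t=8: q1 h=18  …······[·]████··…
t=9: q1 h=17  …······[·]█████·…
t=10: q1 h=16  …······[·]██████…
t=11: q1 h=15  …······[·]██████…
t=12: q1 h=14  …······[·]██████…
t=13: q1 h=13  …······[·]██████…
t=14: q1 h=12  …······[·]██████…
t=15: q1 h=11  …······[·]██████…
t=16: q1 h=10  …······[·]██████…
t=17: q1 h= 9  …······[·]██████…
t=18: q1 h= 8  …······[·]██████…
t=19: q1 h= 7  …······[·]██████…
t=20: q1 h= 6  |······[·]██████…
t=21: q1 h= 5  |·····[·]██████…
t=22: q1 h= 4  |····[·]██████…
t=23: q1 h= 3  |···[·]██████…
t=24: q1 h= 2  |··[·]██████…
t=25: q1 h= 1  |·[·]██████…
t=26: q1 h= 0  |[·]██████…
t=27: q1 h= 0  |[█]██████…
t=28: q1 h= 1  |·[█]██████…
t=29: q1 h= 2  |··[█]██████…
t=30: q1 h= 3  |···[█]██████…
t=31: q1 h= 4  |····[█]██████…
t=32: q1 h= 5  |·····[█]██████…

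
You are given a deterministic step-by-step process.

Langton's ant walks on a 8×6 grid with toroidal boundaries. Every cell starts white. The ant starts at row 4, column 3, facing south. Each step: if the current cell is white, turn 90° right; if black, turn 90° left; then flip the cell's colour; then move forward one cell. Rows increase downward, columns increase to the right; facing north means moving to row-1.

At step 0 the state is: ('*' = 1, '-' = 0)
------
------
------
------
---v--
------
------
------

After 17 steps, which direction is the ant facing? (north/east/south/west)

gen 0: ------
------
------
------
---v--
------
------
------
gen 1: ------
------
------
------
--<*--
------
------
------
gen 2: ------
------
------
--^---
--**--
------
------
------
gen 3: ------
------
------
--*>--
--**--
------
------
------
gen 4: ------
------
------
--**--
--*v--
------
------
------
gen 5: ------
------
------
--**--
--*->-
------
------
------
gen 6: ------
------
------
--**--
--*-*-
----v-
------
------
gen 7: ------
------
------
--**--
--*-*-
---<*-
------
------
gen 8: ------
------
------
--**--
--*^*-
---**-
------
------
gen 9: ------
------
------
--**--
--**>-
---**-
------
------
gen 10: ------
------
------
--**^-
--**--
---**-
------
------
gen 11: ------
------
------
--***>
--**--
---**-
------
------
gen 12: ------
------
------
--****
--**-v
---**-
------
------
gen 13: ------
------
------
--****
--**<*
---**-
------
------
gen 14: ------
------
------
--**^*
--****
---**-
------
------
gen 15: ------
------
------
--*<-*
--****
---**-
------
------
gen 16: ------
------
------
--*--*
--*v**
---**-
------
------
gen 17: ------
------
------
--*--*
--*->*
---**-
------
------

east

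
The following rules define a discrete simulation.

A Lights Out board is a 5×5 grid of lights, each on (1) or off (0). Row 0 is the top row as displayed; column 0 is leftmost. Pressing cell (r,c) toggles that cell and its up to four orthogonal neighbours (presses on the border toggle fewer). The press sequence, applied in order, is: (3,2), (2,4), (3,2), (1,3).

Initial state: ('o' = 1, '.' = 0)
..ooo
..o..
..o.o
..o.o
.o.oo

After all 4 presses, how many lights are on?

8

0) ..ooo
..o..
..o.o
..o.o
.o.oo
1) ..ooo
..o..
....o
.o.oo
.oooo
2) ..ooo
..o.o
...o.
.o.o.
.oooo
3) ..ooo
..o.o
..oo.
..o..
.o.oo
4) ..o.o
...o.
..o..
..o..
.o.oo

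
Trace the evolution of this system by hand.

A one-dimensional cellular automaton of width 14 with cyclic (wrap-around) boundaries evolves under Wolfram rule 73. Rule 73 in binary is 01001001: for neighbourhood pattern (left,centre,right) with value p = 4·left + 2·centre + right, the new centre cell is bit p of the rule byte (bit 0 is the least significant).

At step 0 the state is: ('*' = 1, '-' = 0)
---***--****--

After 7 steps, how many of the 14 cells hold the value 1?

t=0: ---***--****--
t=1: **-*-*--*--*-*
t=2: -*-----------*
t=3: ---*********--
t=4: **-*-------*-*
t=5: -*---*****---*
t=6: ---*-*---*-*--
t=7: **-----*-----*

4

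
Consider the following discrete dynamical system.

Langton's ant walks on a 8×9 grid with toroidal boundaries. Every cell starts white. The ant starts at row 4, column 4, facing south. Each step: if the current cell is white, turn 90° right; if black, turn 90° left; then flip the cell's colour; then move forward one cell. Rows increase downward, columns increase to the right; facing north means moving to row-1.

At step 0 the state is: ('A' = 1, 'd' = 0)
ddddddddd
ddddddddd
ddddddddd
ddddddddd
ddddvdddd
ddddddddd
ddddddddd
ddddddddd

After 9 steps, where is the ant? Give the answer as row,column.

4,5

step 0: ddddddddd
ddddddddd
ddddddddd
ddddddddd
ddddvdddd
ddddddddd
ddddddddd
ddddddddd
step 1: ddddddddd
ddddddddd
ddddddddd
ddddddddd
ddd<Adddd
ddddddddd
ddddddddd
ddddddddd
step 2: ddddddddd
ddddddddd
ddddddddd
ddd^ddddd
dddAAdddd
ddddddddd
ddddddddd
ddddddddd
step 3: ddddddddd
ddddddddd
ddddddddd
dddA>dddd
dddAAdddd
ddddddddd
ddddddddd
ddddddddd
step 4: ddddddddd
ddddddddd
ddddddddd
dddAAdddd
dddAvdddd
ddddddddd
ddddddddd
ddddddddd
step 5: ddddddddd
ddddddddd
ddddddddd
dddAAdddd
dddAd>ddd
ddddddddd
ddddddddd
ddddddddd
step 6: ddddddddd
ddddddddd
ddddddddd
dddAAdddd
dddAdAddd
dddddvddd
ddddddddd
ddddddddd
step 7: ddddddddd
ddddddddd
ddddddddd
dddAAdddd
dddAdAddd
dddd<Addd
ddddddddd
ddddddddd
step 8: ddddddddd
ddddddddd
ddddddddd
dddAAdddd
dddA^Addd
ddddAAddd
ddddddddd
ddddddddd
step 9: ddddddddd
ddddddddd
ddddddddd
dddAAdddd
dddAA>ddd
ddddAAddd
ddddddddd
ddddddddd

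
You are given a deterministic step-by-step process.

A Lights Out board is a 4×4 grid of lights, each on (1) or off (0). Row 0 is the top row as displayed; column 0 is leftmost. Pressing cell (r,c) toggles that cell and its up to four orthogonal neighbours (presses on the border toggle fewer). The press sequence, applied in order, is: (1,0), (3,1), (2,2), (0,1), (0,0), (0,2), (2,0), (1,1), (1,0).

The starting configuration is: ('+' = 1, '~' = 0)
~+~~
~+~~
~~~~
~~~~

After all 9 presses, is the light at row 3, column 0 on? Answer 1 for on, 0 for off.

0

gen 0: ~+~~
~+~~
~~~~
~~~~
gen 1: ++~~
+~~~
+~~~
~~~~
gen 2: ++~~
+~~~
++~~
+++~
gen 3: ++~~
+~+~
+~++
++~~
gen 4: ~~+~
+++~
+~++
++~~
gen 5: +++~
~++~
+~++
++~~
gen 6: +~~+
~+~~
+~++
++~~
gen 7: +~~+
++~~
~+++
~+~~
gen 8: ++~+
~~+~
~~++
~+~~
gen 9: ~+~+
+++~
+~++
~+~~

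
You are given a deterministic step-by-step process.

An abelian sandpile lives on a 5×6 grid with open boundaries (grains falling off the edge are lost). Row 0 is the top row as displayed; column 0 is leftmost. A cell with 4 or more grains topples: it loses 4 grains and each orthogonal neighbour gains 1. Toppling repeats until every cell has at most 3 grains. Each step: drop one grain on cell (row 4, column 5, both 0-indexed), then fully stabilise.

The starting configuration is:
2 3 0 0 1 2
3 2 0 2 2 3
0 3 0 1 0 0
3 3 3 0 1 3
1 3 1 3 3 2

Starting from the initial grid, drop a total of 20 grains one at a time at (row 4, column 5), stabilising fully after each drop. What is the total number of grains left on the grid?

53

step 0: 2 3 0 0 1 2
3 2 0 2 2 3
0 3 0 1 0 0
3 3 3 0 1 3
1 3 1 3 3 2
step 1: 2 3 0 0 1 2
3 2 0 2 2 3
0 3 0 1 0 0
3 3 3 0 1 3
1 3 1 3 3 3
step 2: 2 3 0 0 1 2
3 2 0 2 2 3
0 3 0 1 0 1
3 3 3 1 3 0
1 3 2 0 1 2
step 3: 2 3 0 0 1 2
3 2 0 2 2 3
0 3 0 1 0 1
3 3 3 1 3 0
1 3 2 0 1 3
step 4: 2 3 0 0 1 2
3 2 0 2 2 3
0 3 0 1 0 1
3 3 3 1 3 1
1 3 2 0 2 0
step 5: 2 3 0 0 1 2
3 2 0 2 2 3
0 3 0 1 0 1
3 3 3 1 3 1
1 3 2 0 2 1
step 6: 2 3 0 0 1 2
3 2 0 2 2 3
0 3 0 1 0 1
3 3 3 1 3 1
1 3 2 0 2 2
step 7: 2 3 0 0 1 2
3 2 0 2 2 3
0 3 0 1 0 1
3 3 3 1 3 1
1 3 2 0 2 3
step 8: 2 3 0 0 1 2
3 2 0 2 2 3
0 3 0 1 0 1
3 3 3 1 3 2
1 3 2 0 3 0
step 9: 2 3 0 0 1 2
3 2 0 2 2 3
0 3 0 1 0 1
3 3 3 1 3 2
1 3 2 0 3 1
step 10: 2 3 0 0 1 2
3 2 0 2 2 3
0 3 0 1 0 1
3 3 3 1 3 2
1 3 2 0 3 2
step 11: 2 3 0 0 1 2
3 2 0 2 2 3
0 3 0 1 0 1
3 3 3 1 3 2
1 3 2 0 3 3
step 12: 2 3 0 0 1 2
3 2 0 2 2 3
0 3 0 1 1 2
3 3 3 2 1 0
1 3 2 1 1 2
step 13: 2 3 0 0 1 2
3 2 0 2 2 3
0 3 0 1 1 2
3 3 3 2 1 0
1 3 2 1 1 3
step 14: 2 3 0 0 1 2
3 2 0 2 2 3
0 3 0 1 1 2
3 3 3 2 1 1
1 3 2 1 2 0
step 15: 2 3 0 0 1 2
3 2 0 2 2 3
0 3 0 1 1 2
3 3 3 2 1 1
1 3 2 1 2 1
step 16: 2 3 0 0 1 2
3 2 0 2 2 3
0 3 0 1 1 2
3 3 3 2 1 1
1 3 2 1 2 2
step 17: 2 3 0 0 1 2
3 2 0 2 2 3
0 3 0 1 1 2
3 3 3 2 1 1
1 3 2 1 2 3
step 18: 2 3 0 0 1 2
3 2 0 2 2 3
0 3 0 1 1 2
3 3 3 2 1 2
1 3 2 1 3 0
step 19: 2 3 0 0 1 2
3 2 0 2 2 3
0 3 0 1 1 2
3 3 3 2 1 2
1 3 2 1 3 1
step 20: 2 3 0 0 1 2
3 2 0 2 2 3
0 3 0 1 1 2
3 3 3 2 1 2
1 3 2 1 3 2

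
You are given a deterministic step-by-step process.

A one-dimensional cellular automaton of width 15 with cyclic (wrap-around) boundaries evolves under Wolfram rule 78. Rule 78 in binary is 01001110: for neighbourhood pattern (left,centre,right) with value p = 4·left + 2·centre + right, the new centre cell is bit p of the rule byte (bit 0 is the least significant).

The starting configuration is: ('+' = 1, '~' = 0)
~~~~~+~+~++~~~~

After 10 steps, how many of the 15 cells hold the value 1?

[0] ~~~~~+~+~++~~~~
[1] ~~~~++~+~++~~~~
[2] ~~~+++~+~++~~~~
[3] ~~++~+~+~++~~~~
[4] ~+++~+~+~++~~~~
[5] ++~+~+~+~++~~~~
[6] ++~+~+~+~++~~~+
[7] ~+~+~+~+~++~~++
[8] ~+~+~+~+~++~+++
[9] ~+~+~+~+~++~+~+
[10] ~+~+~+~+~++~+~+

8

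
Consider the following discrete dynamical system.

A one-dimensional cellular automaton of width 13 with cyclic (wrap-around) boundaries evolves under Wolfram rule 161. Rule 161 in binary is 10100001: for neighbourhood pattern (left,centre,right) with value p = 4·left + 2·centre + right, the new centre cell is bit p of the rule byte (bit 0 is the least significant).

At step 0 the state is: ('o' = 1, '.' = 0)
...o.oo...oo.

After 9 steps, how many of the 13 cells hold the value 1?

13

k=0  ...o.oo...oo.
k=1  oo..o...o....
k=2  ......o...oo.
k=3  ooooo...o....
k=4  .ooo..o...oo.
k=5  ..o.....o....
k=6  o...ooo...ooo
k=7  ..o..o..o..oo
k=8  .............
k=9  ooooooooooooo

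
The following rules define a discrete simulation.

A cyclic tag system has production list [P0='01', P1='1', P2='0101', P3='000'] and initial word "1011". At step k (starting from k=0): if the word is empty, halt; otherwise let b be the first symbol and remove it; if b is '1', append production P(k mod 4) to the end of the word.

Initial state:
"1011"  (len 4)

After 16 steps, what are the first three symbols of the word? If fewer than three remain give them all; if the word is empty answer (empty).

011

k=0  "1011"  (len 4)
k=1  "01101"  (len 5)
k=2  "1101"  (len 4)
k=3  "1010101"  (len 7)
k=4  "010101000"  (len 9)
k=5  "10101000"  (len 8)
k=6  "01010001"  (len 8)
k=7  "1010001"  (len 7)
k=8  "010001000"  (len 9)
k=9  "10001000"  (len 8)
k=10  "00010001"  (len 8)
k=11  "0010001"  (len 7)
k=12  "010001"  (len 6)
k=13  "10001"  (len 5)
k=14  "00011"  (len 5)
k=15  "0011"  (len 4)
k=16  "011"  (len 3)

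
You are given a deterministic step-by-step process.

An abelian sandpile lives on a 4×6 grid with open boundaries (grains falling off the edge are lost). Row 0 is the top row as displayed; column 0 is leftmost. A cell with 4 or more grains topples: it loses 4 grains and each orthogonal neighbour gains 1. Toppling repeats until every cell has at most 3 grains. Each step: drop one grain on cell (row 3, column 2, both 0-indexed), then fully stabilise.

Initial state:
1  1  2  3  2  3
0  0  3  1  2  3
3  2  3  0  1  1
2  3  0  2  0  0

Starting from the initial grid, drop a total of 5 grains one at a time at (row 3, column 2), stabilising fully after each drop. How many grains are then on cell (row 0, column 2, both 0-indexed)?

3

[0] 1  1  2  3  2  3
0  0  3  1  2  3
3  2  3  0  1  1
2  3  0  2  0  0
[1] 1  1  2  3  2  3
0  0  3  1  2  3
3  2  3  0  1  1
2  3  1  2  0  0
[2] 1  1  2  3  2  3
0  0  3  1  2  3
3  2  3  0  1  1
2  3  2  2  0  0
[3] 1  1  2  3  2  3
0  0  3  1  2  3
3  2  3  0  1  1
2  3  3  2  0  0
[4] 1  1  3  3  2  3
1  2  0  2  2  3
1  1  2  1  1  1
0  2  2  3  0  0
[5] 1  1  3  3  2  3
1  2  0  2  2  3
1  1  2  1  1  1
0  2  3  3  0  0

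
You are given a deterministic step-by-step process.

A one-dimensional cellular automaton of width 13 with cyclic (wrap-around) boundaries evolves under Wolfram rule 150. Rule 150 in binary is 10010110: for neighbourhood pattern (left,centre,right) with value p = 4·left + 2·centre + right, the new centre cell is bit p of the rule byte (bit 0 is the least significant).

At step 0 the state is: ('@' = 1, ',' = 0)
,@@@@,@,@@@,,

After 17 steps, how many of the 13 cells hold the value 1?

gen 0: ,@@@@,@,@@@,,
gen 1: @,@@,,@,,@,@,
gen 2: @,,,@@@@@@,@,
gen 3: @@,@,@@@@,,@,
gen 4: ,,,@,,@@,@@@,
gen 5: ,,@@@@,,,,@,@
gen 6: @@,@@,@,,@@,@
gen 7: @,,,,,@@@,,,,
gen 8: @@,,,@,@,@,,@
gen 9: @,@,@@,@,@@@,
gen 10: @,@,,,,@,,@,,
gen 11: @,@@,,@@@@@@@
gen 12: ,,,,@@,@@@@@@
gen 13: @,,@,,,,@@@@,
gen 14: @@@@@,,@,@@,,
gen 15: ,@@@,@@@,,,@@
gen 16: ,,@,,,@,@,@,,
gen 17: ,@@@,@@,@,@@,

8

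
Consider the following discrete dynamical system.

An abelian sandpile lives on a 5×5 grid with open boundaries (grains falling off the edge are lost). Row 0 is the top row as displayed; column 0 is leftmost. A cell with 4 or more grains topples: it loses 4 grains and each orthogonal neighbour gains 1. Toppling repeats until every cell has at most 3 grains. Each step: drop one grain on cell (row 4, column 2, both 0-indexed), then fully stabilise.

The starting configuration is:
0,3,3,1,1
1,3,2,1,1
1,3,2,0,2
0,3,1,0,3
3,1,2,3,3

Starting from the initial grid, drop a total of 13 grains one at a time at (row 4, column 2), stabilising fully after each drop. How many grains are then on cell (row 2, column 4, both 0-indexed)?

3

[0] 0,3,3,1,1
1,3,2,1,1
1,3,2,0,2
0,3,1,0,3
3,1,2,3,3
[1] 0,3,3,1,1
1,3,2,1,1
1,3,2,0,2
0,3,1,0,3
3,1,3,3,3
[2] 0,3,3,1,1
1,3,2,1,1
1,3,2,0,3
0,3,2,2,0
3,2,1,1,1
[3] 0,3,3,1,1
1,3,2,1,1
1,3,2,0,3
0,3,2,2,0
3,2,2,1,1
[4] 0,3,3,1,1
1,3,2,1,1
1,3,2,0,3
0,3,2,2,0
3,2,3,1,1
[5] 0,3,3,1,1
1,3,2,1,1
1,3,2,0,3
0,3,3,2,0
3,3,0,2,1
[6] 0,3,3,1,1
1,3,2,1,1
1,3,2,0,3
0,3,3,2,0
3,3,1,2,1
[7] 0,3,3,1,1
1,3,2,1,1
1,3,2,0,3
0,3,3,2,0
3,3,2,2,1
[8] 0,3,3,1,1
1,3,2,1,1
1,3,2,0,3
0,3,3,2,0
3,3,3,2,1
[9] 1,1,1,2,1
2,2,1,2,1
2,2,1,1,3
2,2,2,3,0
0,2,2,3,1
[10] 1,1,1,2,1
2,2,1,2,1
2,2,1,1,3
2,2,2,3,0
0,2,3,3,1
[11] 1,1,1,2,1
2,2,1,2,1
2,2,2,2,3
2,3,0,1,1
0,3,2,1,2
[12] 1,1,1,2,1
2,2,1,2,1
2,2,2,2,3
2,3,0,1,1
0,3,3,1,2
[13] 1,1,1,2,1
2,2,1,2,1
2,3,2,2,3
3,0,2,1,1
1,1,1,2,2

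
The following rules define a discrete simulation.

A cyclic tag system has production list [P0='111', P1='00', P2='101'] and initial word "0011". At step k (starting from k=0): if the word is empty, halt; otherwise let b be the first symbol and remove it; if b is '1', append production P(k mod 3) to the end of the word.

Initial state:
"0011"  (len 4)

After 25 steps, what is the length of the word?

gen 0: "0011"  (len 4)
gen 1: "011"  (len 3)
gen 2: "11"  (len 2)
gen 3: "1101"  (len 4)
gen 4: "101111"  (len 6)
gen 5: "0111100"  (len 7)
gen 6: "111100"  (len 6)
gen 7: "11100111"  (len 8)
gen 8: "110011100"  (len 9)
gen 9: "10011100101"  (len 11)
gen 10: "0011100101111"  (len 13)
gen 11: "011100101111"  (len 12)
gen 12: "11100101111"  (len 11)
gen 13: "1100101111111"  (len 13)
gen 14: "10010111111100"  (len 14)
gen 15: "0010111111100101"  (len 16)
gen 16: "010111111100101"  (len 15)
gen 17: "10111111100101"  (len 14)
gen 18: "0111111100101101"  (len 16)
gen 19: "111111100101101"  (len 15)
gen 20: "1111110010110100"  (len 16)
gen 21: "111110010110100101"  (len 18)
gen 22: "11110010110100101111"  (len 20)
gen 23: "111001011010010111100"  (len 21)
gen 24: "11001011010010111100101"  (len 23)
gen 25: "1001011010010111100101111"  (len 25)

25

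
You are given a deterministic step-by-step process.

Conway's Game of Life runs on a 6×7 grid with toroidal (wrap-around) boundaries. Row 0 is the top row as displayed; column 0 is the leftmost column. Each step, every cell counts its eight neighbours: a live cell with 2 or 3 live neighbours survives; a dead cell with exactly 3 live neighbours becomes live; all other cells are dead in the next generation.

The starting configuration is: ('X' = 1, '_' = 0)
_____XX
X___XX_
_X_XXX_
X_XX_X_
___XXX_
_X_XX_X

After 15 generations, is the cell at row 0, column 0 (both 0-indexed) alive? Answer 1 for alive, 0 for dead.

0) _____XX
X___XX_
_X_XXX_
X_XX_X_
___XXX_
_X_XX_X
1) ___X___
X__X___
XX_____
_X_____
XX_____
X_XX__X
2) XX_XX_X
XXX____
XXX____
__X____
______X
X_XX__X
3) ____XX_
_______
X__X___
X_X____
XXXX__X
__XXX__
4) ____XX_
____X__
_X_____
_______
X___X_X
X_____X
5) ____XXX
____XX_
_______
X______
X____XX
X___X__
6) ___X__X
____X_X
_______
X______
XX___X_
X___X__
7) X__XX_X
_____X_
_______
XX____X
XX_____
XX__XX_
8) XX_X___
____XXX
X_____X
_X____X
__X__X_
__XXXX_
9) XX_____
_X__XX_
_______
_X___XX
_XX__XX
_____XX
10) XX__X__
XX_____
X___X_X
_XX__XX
_XX_X__
__X__X_
11) X_X___X
_____X_
__X____
__X_X_X
X___X_X
X_X_XX_
12) X__XX__
_X____X
___X_X_
XX____X
X___X__
____X__
13) X__XXX_
X_XX_XX
_XX__X_
XX__XXX
XX___XX
____XX_
14) XXX____
X______
_______
____X__
_X_____
_X_X___
15) X_X____
X______
_______
_______
__X____
_______

1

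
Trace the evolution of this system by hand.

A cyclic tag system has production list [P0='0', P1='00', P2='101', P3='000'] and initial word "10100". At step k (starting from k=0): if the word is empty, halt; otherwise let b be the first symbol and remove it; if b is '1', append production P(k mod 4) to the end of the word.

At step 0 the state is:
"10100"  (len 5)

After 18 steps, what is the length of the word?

0) "10100"  (len 5)
1) "01000"  (len 5)
2) "1000"  (len 4)
3) "000101"  (len 6)
4) "00101"  (len 5)
5) "0101"  (len 4)
6) "101"  (len 3)
7) "01101"  (len 5)
8) "1101"  (len 4)
9) "1010"  (len 4)
10) "01000"  (len 5)
11) "1000"  (len 4)
12) "000000"  (len 6)
13) "00000"  (len 5)
14) "0000"  (len 4)
15) "000"  (len 3)
16) "00"  (len 2)
17) "0"  (len 1)
18) (halted — word empty)

0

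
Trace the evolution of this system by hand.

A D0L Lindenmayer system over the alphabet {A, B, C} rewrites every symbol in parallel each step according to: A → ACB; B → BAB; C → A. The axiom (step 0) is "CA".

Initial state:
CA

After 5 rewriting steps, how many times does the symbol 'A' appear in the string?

70

0) CA
1) AACB
2) ACBACBABAB
3) ACBABABACBABABACBBABACBBAB
4) ACBABABACBBABACBBABACBABABACBBABACBBABACBABABBABACBBABACBABABBABACBBAB
5) ACBABABACBBABACBBABACBABABBABACBBABACBABABBABACBBABACBABAB…BABABBABACBBABACBABABACBBABACBBABBABACBBABACBABABBABACBBAB  (len 190)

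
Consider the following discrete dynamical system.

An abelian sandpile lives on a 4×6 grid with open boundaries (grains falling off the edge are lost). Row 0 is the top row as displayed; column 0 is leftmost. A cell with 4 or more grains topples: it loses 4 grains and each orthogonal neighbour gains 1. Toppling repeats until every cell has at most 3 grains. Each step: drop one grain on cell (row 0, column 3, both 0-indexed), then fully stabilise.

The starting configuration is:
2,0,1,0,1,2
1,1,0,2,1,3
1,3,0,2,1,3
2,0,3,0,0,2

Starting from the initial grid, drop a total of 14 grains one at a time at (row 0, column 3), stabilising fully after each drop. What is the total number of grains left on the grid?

step 0: 2,0,1,0,1,2
1,1,0,2,1,3
1,3,0,2,1,3
2,0,3,0,0,2
step 1: 2,0,1,1,1,2
1,1,0,2,1,3
1,3,0,2,1,3
2,0,3,0,0,2
step 2: 2,0,1,2,1,2
1,1,0,2,1,3
1,3,0,2,1,3
2,0,3,0,0,2
step 3: 2,0,1,3,1,2
1,1,0,2,1,3
1,3,0,2,1,3
2,0,3,0,0,2
step 4: 2,0,2,0,2,2
1,1,0,3,1,3
1,3,0,2,1,3
2,0,3,0,0,2
step 5: 2,0,2,1,2,2
1,1,0,3,1,3
1,3,0,2,1,3
2,0,3,0,0,2
step 6: 2,0,2,2,2,2
1,1,0,3,1,3
1,3,0,2,1,3
2,0,3,0,0,2
step 7: 2,0,2,3,2,2
1,1,0,3,1,3
1,3,0,2,1,3
2,0,3,0,0,2
step 8: 2,0,3,1,3,2
1,1,1,0,2,3
1,3,0,3,1,3
2,0,3,0,0,2
step 9: 2,0,3,2,3,2
1,1,1,0,2,3
1,3,0,3,1,3
2,0,3,0,0,2
step 10: 2,0,3,3,3,2
1,1,1,0,2,3
1,3,0,3,1,3
2,0,3,0,0,2
step 11: 2,1,0,2,0,3
1,1,2,1,3,3
1,3,0,3,1,3
2,0,3,0,0,2
step 12: 2,1,0,3,0,3
1,1,2,1,3,3
1,3,0,3,1,3
2,0,3,0,0,2
step 13: 2,1,1,0,1,3
1,1,2,2,3,3
1,3,0,3,1,3
2,0,3,0,0,2
step 14: 2,1,1,1,1,3
1,1,2,2,3,3
1,3,0,3,1,3
2,0,3,0,0,2

39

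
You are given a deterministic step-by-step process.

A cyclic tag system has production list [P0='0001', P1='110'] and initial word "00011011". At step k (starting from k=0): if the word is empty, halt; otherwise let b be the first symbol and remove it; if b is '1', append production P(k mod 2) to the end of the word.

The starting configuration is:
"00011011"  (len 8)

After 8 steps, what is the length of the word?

14

step 0: "00011011"  (len 8)
step 1: "0011011"  (len 7)
step 2: "011011"  (len 6)
step 3: "11011"  (len 5)
step 4: "1011110"  (len 7)
step 5: "0111100001"  (len 10)
step 6: "111100001"  (len 9)
step 7: "111000010001"  (len 12)
step 8: "11000010001110"  (len 14)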